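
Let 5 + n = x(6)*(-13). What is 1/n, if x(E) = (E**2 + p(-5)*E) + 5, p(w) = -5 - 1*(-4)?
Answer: -1/460 ≈ -0.0021739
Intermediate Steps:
p(w) = -1 (p(w) = -5 + 4 = -1)
x(E) = 5 + E**2 - E (x(E) = (E**2 - E) + 5 = 5 + E**2 - E)
n = -460 (n = -5 + (5 + 6**2 - 1*6)*(-13) = -5 + (5 + 36 - 6)*(-13) = -5 + 35*(-13) = -5 - 455 = -460)
1/n = 1/(-460) = -1/460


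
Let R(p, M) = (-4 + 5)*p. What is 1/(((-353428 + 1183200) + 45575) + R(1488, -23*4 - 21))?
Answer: 1/876835 ≈ 1.1405e-6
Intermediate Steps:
R(p, M) = p (R(p, M) = 1*p = p)
1/(((-353428 + 1183200) + 45575) + R(1488, -23*4 - 21)) = 1/(((-353428 + 1183200) + 45575) + 1488) = 1/((829772 + 45575) + 1488) = 1/(875347 + 1488) = 1/876835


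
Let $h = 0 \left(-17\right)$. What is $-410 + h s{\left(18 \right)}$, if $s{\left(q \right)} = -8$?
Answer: $-410$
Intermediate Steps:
$h = 0$
$-410 + h s{\left(18 \right)} = -410 + 0 \left(-8\right) = -410 + 0 = -410$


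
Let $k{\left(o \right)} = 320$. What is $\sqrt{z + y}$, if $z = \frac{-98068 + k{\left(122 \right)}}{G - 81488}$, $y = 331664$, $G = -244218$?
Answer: $\frac{\sqrt{8796101939996898}}{162853} \approx 575.9$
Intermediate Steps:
$z = \frac{48874}{162853}$ ($z = \frac{-98068 + 320}{-244218 - 81488} = - \frac{97748}{-325706} = \left(-97748\right) \left(- \frac{1}{325706}\right) = \frac{48874}{162853} \approx 0.30011$)
$\sqrt{z + y} = \sqrt{\frac{48874}{162853} + 331664} = \sqrt{\frac{54012526266}{162853}} = \frac{\sqrt{8796101939996898}}{162853}$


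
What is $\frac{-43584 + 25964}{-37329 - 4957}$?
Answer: $\frac{8810}{21143} \approx 0.41669$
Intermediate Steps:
$\frac{-43584 + 25964}{-37329 - 4957} = - \frac{17620}{-42286} = \left(-17620\right) \left(- \frac{1}{42286}\right) = \frac{8810}{21143}$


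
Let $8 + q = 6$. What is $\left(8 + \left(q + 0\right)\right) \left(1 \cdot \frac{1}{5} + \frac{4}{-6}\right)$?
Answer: $- \frac{14}{5} \approx -2.8$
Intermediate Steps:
$q = -2$ ($q = -8 + 6 = -2$)
$\left(8 + \left(q + 0\right)\right) \left(1 \cdot \frac{1}{5} + \frac{4}{-6}\right) = \left(8 + \left(-2 + 0\right)\right) \left(1 \cdot \frac{1}{5} + \frac{4}{-6}\right) = \left(8 - 2\right) \left(1 \cdot \frac{1}{5} + 4 \left(- \frac{1}{6}\right)\right) = 6 \left(\frac{1}{5} - \frac{2}{3}\right) = 6 \left(- \frac{7}{15}\right) = - \frac{14}{5}$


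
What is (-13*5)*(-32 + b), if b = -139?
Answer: 11115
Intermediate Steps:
(-13*5)*(-32 + b) = (-13*5)*(-32 - 139) = -65*(-171) = 11115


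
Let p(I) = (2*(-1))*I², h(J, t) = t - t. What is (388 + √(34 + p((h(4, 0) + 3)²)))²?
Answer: 150416 + 6208*I*√2 ≈ 1.5042e+5 + 8779.4*I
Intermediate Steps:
h(J, t) = 0
p(I) = -2*I²
(388 + √(34 + p((h(4, 0) + 3)²)))² = (388 + √(34 - 2*(0 + 3)⁴))² = (388 + √(34 - 2*(3²)²))² = (388 + √(34 - 2*9²))² = (388 + √(34 - 2*81))² = (388 + √(34 - 162))² = (388 + √(-128))² = (388 + 8*I*√2)²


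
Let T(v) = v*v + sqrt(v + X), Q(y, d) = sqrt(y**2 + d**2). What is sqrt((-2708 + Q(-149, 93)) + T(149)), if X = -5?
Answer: sqrt(19505 + 5*sqrt(1234)) ≈ 140.29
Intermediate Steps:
Q(y, d) = sqrt(d**2 + y**2)
T(v) = v**2 + sqrt(-5 + v) (T(v) = v*v + sqrt(v - 5) = v**2 + sqrt(-5 + v))
sqrt((-2708 + Q(-149, 93)) + T(149)) = sqrt((-2708 + sqrt(93**2 + (-149)**2)) + (149**2 + sqrt(-5 + 149))) = sqrt((-2708 + sqrt(8649 + 22201)) + (22201 + sqrt(144))) = sqrt((-2708 + sqrt(30850)) + (22201 + 12)) = sqrt((-2708 + 5*sqrt(1234)) + 22213) = sqrt(19505 + 5*sqrt(1234))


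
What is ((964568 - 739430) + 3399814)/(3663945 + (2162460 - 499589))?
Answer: 453119/665852 ≈ 0.68051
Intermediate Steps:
((964568 - 739430) + 3399814)/(3663945 + (2162460 - 499589)) = (225138 + 3399814)/(3663945 + 1662871) = 3624952/5326816 = 3624952*(1/5326816) = 453119/665852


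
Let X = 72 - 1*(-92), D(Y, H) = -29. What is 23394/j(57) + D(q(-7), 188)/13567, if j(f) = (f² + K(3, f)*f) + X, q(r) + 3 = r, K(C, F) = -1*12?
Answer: 317307257/37024343 ≈ 8.5702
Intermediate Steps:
K(C, F) = -12
q(r) = -3 + r
X = 164 (X = 72 + 92 = 164)
j(f) = 164 + f² - 12*f (j(f) = (f² - 12*f) + 164 = 164 + f² - 12*f)
23394/j(57) + D(q(-7), 188)/13567 = 23394/(164 + 57² - 12*57) - 29/13567 = 23394/(164 + 3249 - 684) - 29*1/13567 = 23394/2729 - 29/13567 = 317307257/37024343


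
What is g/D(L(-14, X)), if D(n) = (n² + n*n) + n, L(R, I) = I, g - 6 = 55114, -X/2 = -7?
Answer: 27560/203 ≈ 135.76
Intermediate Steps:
X = 14 (X = -2*(-7) = 14)
g = 55120 (g = 6 + 55114 = 55120)
D(n) = n + 2*n² (D(n) = (n² + n²) + n = 2*n² + n = n + 2*n²)
g/D(L(-14, X)) = 55120/((14*(1 + 2*14))) = 55120/((14*(1 + 28))) = 55120/((14*29)) = 55120/406 = 55120*(1/406) = 27560/203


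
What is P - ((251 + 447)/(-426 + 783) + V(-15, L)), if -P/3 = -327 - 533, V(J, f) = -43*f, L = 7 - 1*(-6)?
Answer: 1119925/357 ≈ 3137.0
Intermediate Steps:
L = 13 (L = 7 + 6 = 13)
P = 2580 (P = -3*(-327 - 533) = -3*(-860) = 2580)
P - ((251 + 447)/(-426 + 783) + V(-15, L)) = 2580 - ((251 + 447)/(-426 + 783) - 43*13) = 2580 - (698/357 - 559) = 2580 - 1*(-198865/357) = 2580 + 198865/357 = 1119925/357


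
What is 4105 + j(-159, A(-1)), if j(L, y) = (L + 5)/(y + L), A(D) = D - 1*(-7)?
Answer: 628219/153 ≈ 4106.0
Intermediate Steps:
A(D) = 7 + D (A(D) = D + 7 = 7 + D)
j(L, y) = (5 + L)/(L + y)
4105 + j(-159, A(-1)) = 4105 + (5 - 159)/(-159 + (7 - 1)) = 4105 - 154/(-159 + 6) = 4105 - 154/(-153) = 4105 - 1/153*(-154) = 4105 + 154/153 = 628219/153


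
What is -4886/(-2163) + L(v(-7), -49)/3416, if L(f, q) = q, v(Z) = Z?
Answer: 338461/150792 ≈ 2.2446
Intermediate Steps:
-4886/(-2163) + L(v(-7), -49)/3416 = -4886/(-2163) - 49/3416 = -4886*(-1/2163) - 49*1/3416 = 698/309 - 7/488 = 338461/150792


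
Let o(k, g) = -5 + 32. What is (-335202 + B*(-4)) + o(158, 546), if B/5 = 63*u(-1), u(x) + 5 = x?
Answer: -327615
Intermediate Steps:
u(x) = -5 + x
o(k, g) = 27
B = -1890 (B = 5*(63*(-5 - 1)) = 5*(63*(-6)) = 5*(-378) = -1890)
(-335202 + B*(-4)) + o(158, 546) = (-335202 - 1890*(-4)) + 27 = (-335202 + 7560) + 27 = -327642 + 27 = -327615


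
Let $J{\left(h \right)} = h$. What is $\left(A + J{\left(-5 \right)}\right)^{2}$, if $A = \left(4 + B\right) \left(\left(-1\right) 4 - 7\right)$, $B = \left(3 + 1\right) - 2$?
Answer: $5041$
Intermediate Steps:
$B = 2$ ($B = 4 - 2 = 2$)
$A = -66$ ($A = \left(4 + 2\right) \left(\left(-1\right) 4 - 7\right) = 6 \left(-4 - 7\right) = 6 \left(-11\right) = -66$)
$\left(A + J{\left(-5 \right)}\right)^{2} = \left(-66 - 5\right)^{2} = \left(-71\right)^{2} = 5041$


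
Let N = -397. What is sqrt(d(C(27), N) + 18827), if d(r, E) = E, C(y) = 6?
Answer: sqrt(18430) ≈ 135.76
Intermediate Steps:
sqrt(d(C(27), N) + 18827) = sqrt(-397 + 18827) = sqrt(18430)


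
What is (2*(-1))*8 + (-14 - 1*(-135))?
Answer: 105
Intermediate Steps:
(2*(-1))*8 + (-14 - 1*(-135)) = -2*8 + (-14 + 135) = -16 + 121 = 105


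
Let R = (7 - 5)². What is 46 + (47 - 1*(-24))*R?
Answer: 330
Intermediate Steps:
R = 4 (R = 2² = 4)
46 + (47 - 1*(-24))*R = 46 + (47 - 1*(-24))*4 = 46 + (47 + 24)*4 = 46 + 71*4 = 46 + 284 = 330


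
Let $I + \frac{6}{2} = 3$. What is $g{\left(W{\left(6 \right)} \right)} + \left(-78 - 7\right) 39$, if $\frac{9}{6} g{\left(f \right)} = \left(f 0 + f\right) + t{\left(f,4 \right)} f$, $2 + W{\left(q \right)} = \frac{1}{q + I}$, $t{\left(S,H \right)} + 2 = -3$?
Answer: $- \frac{29791}{9} \approx -3310.1$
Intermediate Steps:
$I = 0$ ($I = -3 + 3 = 0$)
$t{\left(S,H \right)} = -5$ ($t{\left(S,H \right)} = -2 - 3 = -5$)
$W{\left(q \right)} = -2 + \frac{1}{q}$ ($W{\left(q \right)} = -2 + \frac{1}{q + 0} = -2 + \frac{1}{q}$)
$g{\left(f \right)} = - \frac{8 f}{3}$ ($g{\left(f \right)} = \frac{2 \left(\left(f 0 + f\right) - 5 f\right)}{3} = \frac{2 \left(\left(0 + f\right) - 5 f\right)}{3} = \frac{2 \left(f - 5 f\right)}{3} = \frac{2 \left(- 4 f\right)}{3} = - \frac{8 f}{3}$)
$g{\left(W{\left(6 \right)} \right)} + \left(-78 - 7\right) 39 = - \frac{8 \left(-2 + \frac{1}{6}\right)}{3} + \left(-78 - 7\right) 39 = \left(- \frac{8}{3}\right) \left(- \frac{11}{6}\right) - 3315 = \frac{44}{9} - 3315 = - \frac{29791}{9}$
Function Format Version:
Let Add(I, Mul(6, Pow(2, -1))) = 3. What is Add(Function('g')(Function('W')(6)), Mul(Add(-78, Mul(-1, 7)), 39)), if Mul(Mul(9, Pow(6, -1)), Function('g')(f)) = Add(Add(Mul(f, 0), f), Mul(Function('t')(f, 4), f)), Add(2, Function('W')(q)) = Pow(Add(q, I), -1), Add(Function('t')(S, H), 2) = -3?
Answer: Rational(-29791, 9) ≈ -3310.1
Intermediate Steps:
I = 0 (I = Add(-3, 3) = 0)
Function('t')(S, H) = -5 (Function('t')(S, H) = Add(-2, -3) = -5)
Function('W')(q) = Add(-2, Pow(q, -1)) (Function('W')(q) = Add(-2, Pow(Add(q, 0), -1)) = Add(-2, Pow(q, -1)))
Function('g')(f) = Mul(Rational(-8, 3), f) (Function('g')(f) = Mul(Rational(2, 3), Add(Add(Mul(f, 0), f), Mul(-5, f))) = Mul(Rational(2, 3), Add(Add(0, f), Mul(-5, f))) = Mul(Rational(2, 3), Add(f, Mul(-5, f))) = Mul(Rational(2, 3), Mul(-4, f)) = Mul(Rational(-8, 3), f))
Add(Function('g')(Function('W')(6)), Mul(Add(-78, Mul(-1, 7)), 39)) = Add(Mul(Rational(-8, 3), Add(-2, Pow(6, -1))), Mul(Add(-78, Mul(-1, 7)), 39)) = Add(Mul(Rational(-8, 3), Add(-2, Rational(1, 6))), Mul(Add(-78, -7), 39)) = Add(Mul(Rational(-8, 3), Rational(-11, 6)), Mul(-85, 39)) = Add(Rational(44, 9), -3315) = Rational(-29791, 9)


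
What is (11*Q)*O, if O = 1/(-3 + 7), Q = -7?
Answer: -77/4 ≈ -19.250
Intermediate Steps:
O = ¼ (O = 1/4 = ¼ ≈ 0.25000)
(11*Q)*O = (11*(-7))*(¼) = -77*¼ = -77/4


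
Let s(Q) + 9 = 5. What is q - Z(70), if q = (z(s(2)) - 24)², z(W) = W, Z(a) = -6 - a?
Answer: 860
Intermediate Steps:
s(Q) = -4 (s(Q) = -9 + 5 = -4)
q = 784 (q = (-4 - 24)² = (-28)² = 784)
q - Z(70) = 784 - (-6 - 1*70) = 784 - (-6 - 70) = 784 - 1*(-76) = 784 + 76 = 860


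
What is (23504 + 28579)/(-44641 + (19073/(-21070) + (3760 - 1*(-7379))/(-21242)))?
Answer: -45175839345/38722024996 ≈ -1.1667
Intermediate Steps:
(23504 + 28579)/(-44641 + (19073/(-21070) + (3760 - 1*(-7379))/(-21242))) = 52083/(-44641 + (19073*(-1/21070) + (3760 + 7379)*(-1/21242))) = 52083/(-44641 + (-19073/21070 + 11139*(-1/21242))) = 52083/(-44641 + (-19073/21070 - 11139/21242)) = 52083/(-44641 - 3720043/2602145) = 52083/(-116166074988/2602145) = 52083*(-2602145/116166074988) = -45175839345/38722024996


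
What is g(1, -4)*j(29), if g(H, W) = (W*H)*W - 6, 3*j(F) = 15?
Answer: 50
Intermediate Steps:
j(F) = 5 (j(F) = (⅓)*15 = 5)
g(H, W) = -6 + H*W² (g(H, W) = (H*W)*W - 6 = H*W² - 6 = -6 + H*W²)
g(1, -4)*j(29) = (-6 + 1*(-4)²)*5 = (-6 + 1*16)*5 = (-6 + 16)*5 = 10*5 = 50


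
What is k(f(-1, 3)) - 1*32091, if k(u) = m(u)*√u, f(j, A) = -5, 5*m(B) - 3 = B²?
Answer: -32091 + 28*I*√5/5 ≈ -32091.0 + 12.522*I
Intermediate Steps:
m(B) = ⅗ + B²/5
k(u) = √u*(⅗ + u²/5) (k(u) = (⅗ + u²/5)*√u = √u*(⅗ + u²/5))
k(f(-1, 3)) - 1*32091 = √(-5)*(3 + (-5)²)/5 - 1*32091 = (I*√5)*(3 + 25)/5 - 32091 = (⅕)*(I*√5)*28 - 32091 = 28*I*√5/5 - 32091 = -32091 + 28*I*√5/5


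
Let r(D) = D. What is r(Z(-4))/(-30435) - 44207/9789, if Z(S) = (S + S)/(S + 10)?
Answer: -1345426993/297928215 ≈ -4.5159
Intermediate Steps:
Z(S) = 2*S/(10 + S) (Z(S) = (2*S)/(10 + S) = 2*S/(10 + S))
r(Z(-4))/(-30435) - 44207/9789 = (2*(-4)/(10 - 4))/(-30435) - 44207/9789 = (2*(-4)/6)*(-1/30435) - 44207*1/9789 = (2*(-4)*(⅙))*(-1/30435) - 44207/9789 = -4/3*(-1/30435) - 44207/9789 = 4/91305 - 44207/9789 = -1345426993/297928215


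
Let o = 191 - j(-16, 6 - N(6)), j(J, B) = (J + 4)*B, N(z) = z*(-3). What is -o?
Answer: -479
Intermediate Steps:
N(z) = -3*z
j(J, B) = B*(4 + J) (j(J, B) = (4 + J)*B = B*(4 + J))
o = 479 (o = 191 - (6 - (-3)*6)*(4 - 16) = 191 - (6 - 1*(-18))*(-12) = 191 - (6 + 18)*(-12) = 191 - 24*(-12) = 191 - 1*(-288) = 191 + 288 = 479)
-o = -1*479 = -479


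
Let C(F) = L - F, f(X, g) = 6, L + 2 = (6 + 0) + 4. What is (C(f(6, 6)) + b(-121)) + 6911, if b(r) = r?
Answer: 6792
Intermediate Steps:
L = 8 (L = -2 + ((6 + 0) + 4) = -2 + (6 + 4) = -2 + 10 = 8)
C(F) = 8 - F
(C(f(6, 6)) + b(-121)) + 6911 = ((8 - 1*6) - 121) + 6911 = ((8 - 6) - 121) + 6911 = (2 - 121) + 6911 = -119 + 6911 = 6792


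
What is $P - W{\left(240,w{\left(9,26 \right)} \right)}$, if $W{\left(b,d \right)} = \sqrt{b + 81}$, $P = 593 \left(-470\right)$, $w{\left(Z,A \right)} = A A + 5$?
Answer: $-278710 - \sqrt{321} \approx -2.7873 \cdot 10^{5}$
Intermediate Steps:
$w{\left(Z,A \right)} = 5 + A^{2}$ ($w{\left(Z,A \right)} = A^{2} + 5 = 5 + A^{2}$)
$P = -278710$
$W{\left(b,d \right)} = \sqrt{81 + b}$
$P - W{\left(240,w{\left(9,26 \right)} \right)} = -278710 - \sqrt{81 + 240} = -278710 - \sqrt{321}$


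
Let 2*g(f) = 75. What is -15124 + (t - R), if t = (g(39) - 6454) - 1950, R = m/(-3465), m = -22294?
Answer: -162833753/6930 ≈ -23497.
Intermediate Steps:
g(f) = 75/2 (g(f) = (½)*75 = 75/2)
R = 22294/3465 (R = -22294/(-3465) = -22294*(-1/3465) = 22294/3465 ≈ 6.4341)
t = -16733/2 (t = (75/2 - 6454) - 1950 = -12833/2 - 1950 = -16733/2 ≈ -8366.5)
-15124 + (t - R) = -15124 + (-16733/2 - 1*22294/3465) = -15124 + (-16733/2 - 22294/3465) = -15124 - 58024433/6930 = -162833753/6930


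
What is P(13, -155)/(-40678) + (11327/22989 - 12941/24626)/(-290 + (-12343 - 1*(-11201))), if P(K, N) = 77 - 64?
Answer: -4891979737079/16488705820197072 ≈ -0.00029669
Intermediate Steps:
P(K, N) = 13
P(13, -155)/(-40678) + (11327/22989 - 12941/24626)/(-290 + (-12343 - 1*(-11201))) = 13/(-40678) + (11327/22989 - 12941/24626)/(-290 + (-12343 - 1*(-11201))) = 13*(-1/40678) + (11327*(1/22989) - 12941*1/24626)/(-290 + (-12343 + 11201)) = -13/40678 + (11327/22989 - 12941/24626)/(-290 - 1142) = -13/40678 - 18561947/566127114/(-1432) = -13/40678 - 18561947/566127114*(-1/1432) = -13/40678 + 18561947/810694027248 = -4891979737079/16488705820197072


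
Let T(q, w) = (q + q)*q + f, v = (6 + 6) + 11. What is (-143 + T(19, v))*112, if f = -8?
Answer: 63952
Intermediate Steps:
v = 23 (v = 12 + 11 = 23)
T(q, w) = -8 + 2*q² (T(q, w) = (q + q)*q - 8 = (2*q)*q - 8 = 2*q² - 8 = -8 + 2*q²)
(-143 + T(19, v))*112 = (-143 + (-8 + 2*19²))*112 = (-143 + (-8 + 2*361))*112 = (-143 + (-8 + 722))*112 = (-143 + 714)*112 = 571*112 = 63952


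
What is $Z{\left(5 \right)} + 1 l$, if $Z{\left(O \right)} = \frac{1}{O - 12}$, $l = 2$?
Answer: $\frac{13}{7} \approx 1.8571$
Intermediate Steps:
$Z{\left(O \right)} = \frac{1}{-12 + O}$
$Z{\left(5 \right)} + 1 l = \frac{1}{-12 + 5} + 1 \cdot 2 = \frac{1}{-7} + 2 = - \frac{1}{7} + 2 = \frac{13}{7}$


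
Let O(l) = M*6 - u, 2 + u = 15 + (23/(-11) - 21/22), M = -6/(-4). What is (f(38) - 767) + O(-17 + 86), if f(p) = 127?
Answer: -14101/22 ≈ -640.95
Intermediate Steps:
M = 3/2 (M = -6*(-¼) = 3/2 ≈ 1.5000)
u = 219/22 (u = -2 + (15 + (23/(-11) - 21/22)) = -2 + (15 + (23*(-1/11) - 21*1/22)) = -2 + (15 + (-23/11 - 21/22)) = -2 + (15 - 67/22) = -2 + 263/22 = 219/22 ≈ 9.9545)
O(l) = -21/22 (O(l) = (3/2)*6 - 1*219/22 = 9 - 219/22 = -21/22)
(f(38) - 767) + O(-17 + 86) = (127 - 767) - 21/22 = -640 - 21/22 = -14101/22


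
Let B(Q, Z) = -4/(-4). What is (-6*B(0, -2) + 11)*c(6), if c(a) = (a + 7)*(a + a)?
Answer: 780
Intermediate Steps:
B(Q, Z) = 1 (B(Q, Z) = -4*(-¼) = 1)
c(a) = 2*a*(7 + a) (c(a) = (7 + a)*(2*a) = 2*a*(7 + a))
(-6*B(0, -2) + 11)*c(6) = (-6*1 + 11)*(2*6*(7 + 6)) = (-6 + 11)*(2*6*13) = 5*156 = 780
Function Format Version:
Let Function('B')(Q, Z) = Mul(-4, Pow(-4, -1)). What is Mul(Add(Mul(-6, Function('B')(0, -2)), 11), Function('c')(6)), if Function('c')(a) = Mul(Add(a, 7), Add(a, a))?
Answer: 780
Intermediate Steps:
Function('B')(Q, Z) = 1 (Function('B')(Q, Z) = Mul(-4, Rational(-1, 4)) = 1)
Function('c')(a) = Mul(2, a, Add(7, a)) (Function('c')(a) = Mul(Add(7, a), Mul(2, a)) = Mul(2, a, Add(7, a)))
Mul(Add(Mul(-6, Function('B')(0, -2)), 11), Function('c')(6)) = Mul(Add(Mul(-6, 1), 11), Mul(2, 6, Add(7, 6))) = Mul(Add(-6, 11), Mul(2, 6, 13)) = Mul(5, 156) = 780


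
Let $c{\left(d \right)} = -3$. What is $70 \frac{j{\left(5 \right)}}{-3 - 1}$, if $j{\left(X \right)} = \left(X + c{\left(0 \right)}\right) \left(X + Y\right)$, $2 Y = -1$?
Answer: $- \frac{315}{2} \approx -157.5$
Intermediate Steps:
$Y = - \frac{1}{2}$ ($Y = \frac{1}{2} \left(-1\right) = - \frac{1}{2} \approx -0.5$)
$j{\left(X \right)} = \left(-3 + X\right) \left(- \frac{1}{2} + X\right)$ ($j{\left(X \right)} = \left(X - 3\right) \left(X - \frac{1}{2}\right) = \left(-3 + X\right) \left(- \frac{1}{2} + X\right)$)
$70 \frac{j{\left(5 \right)}}{-3 - 1} = 70 \frac{\frac{3}{2} + 5^{2} - \frac{35}{2}}{-3 - 1} = 70 \frac{\frac{3}{2} + 25 - \frac{35}{2}}{-4} = 70 \left(\left(- \frac{1}{4}\right) 9\right) = 70 \left(- \frac{9}{4}\right) = - \frac{315}{2}$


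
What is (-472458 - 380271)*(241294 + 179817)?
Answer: -359093561919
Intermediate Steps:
(-472458 - 380271)*(241294 + 179817) = -852729*421111 = -359093561919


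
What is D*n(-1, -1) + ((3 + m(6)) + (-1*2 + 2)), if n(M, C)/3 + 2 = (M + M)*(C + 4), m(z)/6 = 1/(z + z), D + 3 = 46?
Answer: -2057/2 ≈ -1028.5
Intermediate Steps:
D = 43 (D = -3 + 46 = 43)
m(z) = 3/z (m(z) = 6/(z + z) = 6/((2*z)) = 6*(1/(2*z)) = 3/z)
n(M, C) = -6 + 6*M*(4 + C) (n(M, C) = -6 + 3*((M + M)*(C + 4)) = -6 + 3*((2*M)*(4 + C)) = -6 + 3*(2*M*(4 + C)) = -6 + 6*M*(4 + C))
D*n(-1, -1) + ((3 + m(6)) + (-1*2 + 2)) = 43*(-6 + 24*(-1) + 6*(-1)*(-1)) + ((3 + 3/6) + (-1*2 + 2)) = 43*(-6 - 24 + 6) + ((3 + 3*(⅙)) + (-2 + 2)) = 43*(-24) + ((3 + ½) + 0) = -1032 + (7/2 + 0) = -1032 + 7/2 = -2057/2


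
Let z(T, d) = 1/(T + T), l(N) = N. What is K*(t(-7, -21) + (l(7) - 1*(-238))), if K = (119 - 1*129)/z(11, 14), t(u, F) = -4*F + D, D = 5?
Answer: -73480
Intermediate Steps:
z(T, d) = 1/(2*T)
t(u, F) = 5 - 4*F (t(u, F) = -4*F + 5 = 5 - 4*F)
K = -220 (K = (119 - 1*129)/(((1/2)/11)) = (119 - 129)/(((1/2)*(1/11))) = -10/1/22 = -10*22 = -220)
K*(t(-7, -21) + (l(7) - 1*(-238))) = -220*((5 - 4*(-21)) + (7 - 1*(-238))) = -220*((5 + 84) + (7 + 238)) = -220*(89 + 245) = -220*334 = -73480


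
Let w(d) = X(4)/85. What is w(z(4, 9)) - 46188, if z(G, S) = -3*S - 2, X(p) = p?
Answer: -3925976/85 ≈ -46188.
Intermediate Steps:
z(G, S) = -2 - 3*S
w(d) = 4/85
w(z(4, 9)) - 46188 = 4/85 - 46188 = -3925976/85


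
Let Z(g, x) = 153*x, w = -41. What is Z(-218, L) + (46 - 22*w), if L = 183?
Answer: 28947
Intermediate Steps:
Z(-218, L) + (46 - 22*w) = 153*183 + (46 - 22*(-41)) = 27999 + (46 + 902) = 27999 + 948 = 28947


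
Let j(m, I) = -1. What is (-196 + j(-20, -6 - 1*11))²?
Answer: 38809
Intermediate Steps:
(-196 + j(-20, -6 - 1*11))² = (-196 - 1)² = (-197)² = 38809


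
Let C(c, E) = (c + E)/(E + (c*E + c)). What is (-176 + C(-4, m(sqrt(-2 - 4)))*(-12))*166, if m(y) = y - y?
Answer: -31208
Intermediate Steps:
m(y) = 0
C(c, E) = (E + c)/(E + c + E*c) (C(c, E) = (E + c)/(E + (E*c + c)) = (E + c)/(E + (c + E*c)) = (E + c)/(E + c + E*c))
(-176 + C(-4, m(sqrt(-2 - 4)))*(-12))*166 = (-176 + ((0 - 4)/(0 - 4 + 0*(-4)))*(-12))*166 = (-176 + (-4/(0 - 4 + 0))*(-12))*166 = (-176 + (-4/(-4))*(-12))*166 = (-176 - 1/4*(-4)*(-12))*166 = (-176 + 1*(-12))*166 = (-176 - 12)*166 = -188*166 = -31208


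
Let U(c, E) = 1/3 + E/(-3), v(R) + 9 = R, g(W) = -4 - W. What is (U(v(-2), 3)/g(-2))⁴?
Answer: 1/81 ≈ 0.012346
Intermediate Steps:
v(R) = -9 + R
U(c, E) = ⅓ - E/3 (U(c, E) = 1*(⅓) + E*(-⅓) = ⅓ - E/3)
(U(v(-2), 3)/g(-2))⁴ = ((⅓ - ⅓*3)/(-4 - 1*(-2)))⁴ = ((⅓ - 1)/(-4 + 2))⁴ = (-⅔/(-2))⁴ = (-⅔*(-½))⁴ = (⅓)⁴ = 1/81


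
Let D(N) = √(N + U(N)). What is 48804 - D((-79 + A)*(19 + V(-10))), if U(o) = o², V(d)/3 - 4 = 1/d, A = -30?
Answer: 48804 - 9*√13820219/10 ≈ 45458.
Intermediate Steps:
V(d) = 12 + 3/d
D(N) = √(N + N²)
48804 - D((-79 + A)*(19 + V(-10))) = 48804 - √(((-79 - 30)*(19 + (12 + 3/(-10))))*(1 + (-79 - 30)*(19 + (12 + 3/(-10))))) = 48804 - √((-109*(19 + (12 + 3*(-⅒))))*(1 - 109*(19 + (12 + 3*(-⅒))))) = 48804 - √((-109*(19 + (12 - 3/10)))*(1 - 109*(19 + (12 - 3/10)))) = 48804 - √((-109*(19 + 117/10))*(1 - 109*(19 + 117/10))) = 48804 - √((-109*307/10)*(1 - 109*307/10)) = 48804 - √(-33463*(1 - 33463/10)/10) = 48804 - √(-33463/10*(-33453/10)) = 48804 - √(1119437739/100) = 48804 - 9*√13820219/10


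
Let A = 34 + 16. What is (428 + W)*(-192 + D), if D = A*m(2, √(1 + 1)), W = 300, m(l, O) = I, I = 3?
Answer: -30576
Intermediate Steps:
m(l, O) = 3
A = 50
D = 150 (D = 50*3 = 150)
(428 + W)*(-192 + D) = (428 + 300)*(-192 + 150) = 728*(-42) = -30576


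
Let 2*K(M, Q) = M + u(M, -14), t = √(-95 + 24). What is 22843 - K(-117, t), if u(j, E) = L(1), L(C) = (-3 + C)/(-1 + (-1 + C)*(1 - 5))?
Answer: 45801/2 ≈ 22901.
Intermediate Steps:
t = I*√71 (t = √(-71) = I*√71 ≈ 8.4261*I)
L(C) = (-3 + C)/(3 - 4*C) (L(C) = (-3 + C)/(-1 + (-1 + C)*(-4)) = (-3 + C)/(-1 + (4 - 4*C)) = (-3 + C)/(3 - 4*C))
u(j, E) = 2 (u(j, E) = (3 - 1*1)/(-3 + 4*1) = (3 - 1)/(-3 + 4) = 2/1 = 1*2 = 2)
K(M, Q) = 1 + M/2 (K(M, Q) = (M + 2)/2 = (2 + M)/2 = 1 + M/2)
22843 - K(-117, t) = 22843 - (1 + (½)*(-117)) = 22843 - (1 - 117/2) = 22843 - 1*(-115/2) = 22843 + 115/2 = 45801/2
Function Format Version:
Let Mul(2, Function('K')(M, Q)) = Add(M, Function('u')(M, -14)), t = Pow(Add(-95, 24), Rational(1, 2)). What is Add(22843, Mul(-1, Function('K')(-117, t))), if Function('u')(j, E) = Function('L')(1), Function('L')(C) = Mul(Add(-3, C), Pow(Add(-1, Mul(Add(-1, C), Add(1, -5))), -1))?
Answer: Rational(45801, 2) ≈ 22901.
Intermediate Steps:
t = Mul(I, Pow(71, Rational(1, 2))) (t = Pow(-71, Rational(1, 2)) = Mul(I, Pow(71, Rational(1, 2))) ≈ Mul(8.4261, I))
Function('L')(C) = Mul(Pow(Add(3, Mul(-4, C)), -1), Add(-3, C)) (Function('L')(C) = Mul(Add(-3, C), Pow(Add(-1, Mul(Add(-1, C), -4)), -1)) = Mul(Add(-3, C), Pow(Add(-1, Add(4, Mul(-4, C))), -1)) = Mul(Add(-3, C), Pow(Add(3, Mul(-4, C)), -1)) = Mul(Pow(Add(3, Mul(-4, C)), -1), Add(-3, C)))
Function('u')(j, E) = 2 (Function('u')(j, E) = Mul(Pow(Add(-3, Mul(4, 1)), -1), Add(3, Mul(-1, 1))) = Mul(Pow(Add(-3, 4), -1), Add(3, -1)) = Mul(Pow(1, -1), 2) = Mul(1, 2) = 2)
Function('K')(M, Q) = Add(1, Mul(Rational(1, 2), M)) (Function('K')(M, Q) = Mul(Rational(1, 2), Add(M, 2)) = Mul(Rational(1, 2), Add(2, M)) = Add(1, Mul(Rational(1, 2), M)))
Add(22843, Mul(-1, Function('K')(-117, t))) = Add(22843, Mul(-1, Add(1, Mul(Rational(1, 2), -117)))) = Add(22843, Mul(-1, Add(1, Rational(-117, 2)))) = Add(22843, Mul(-1, Rational(-115, 2))) = Add(22843, Rational(115, 2)) = Rational(45801, 2)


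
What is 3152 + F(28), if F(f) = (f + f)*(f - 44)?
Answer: 2256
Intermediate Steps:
F(f) = 2*f*(-44 + f) (F(f) = (2*f)*(-44 + f) = 2*f*(-44 + f))
3152 + F(28) = 3152 + 2*28*(-44 + 28) = 3152 + 2*28*(-16) = 3152 - 896 = 2256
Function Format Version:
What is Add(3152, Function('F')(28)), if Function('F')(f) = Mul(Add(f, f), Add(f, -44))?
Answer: 2256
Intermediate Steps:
Function('F')(f) = Mul(2, f, Add(-44, f)) (Function('F')(f) = Mul(Mul(2, f), Add(-44, f)) = Mul(2, f, Add(-44, f)))
Add(3152, Function('F')(28)) = Add(3152, Mul(2, 28, Add(-44, 28))) = Add(3152, Mul(2, 28, -16)) = Add(3152, -896) = 2256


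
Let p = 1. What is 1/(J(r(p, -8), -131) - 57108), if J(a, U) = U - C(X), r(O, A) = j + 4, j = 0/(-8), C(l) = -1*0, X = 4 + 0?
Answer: -1/57239 ≈ -1.7471e-5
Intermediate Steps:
X = 4
C(l) = 0
j = 0 (j = 0*(-1/8) = 0)
r(O, A) = 4 (r(O, A) = 0 + 4 = 4)
J(a, U) = U (J(a, U) = U - 1*0 = U + 0 = U)
1/(J(r(p, -8), -131) - 57108) = 1/(-131 - 57108) = 1/(-57239) = -1/57239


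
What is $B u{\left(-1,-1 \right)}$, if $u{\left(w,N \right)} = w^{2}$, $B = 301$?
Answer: $301$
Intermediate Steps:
$B u{\left(-1,-1 \right)} = 301 \left(-1\right)^{2} = 301 \cdot 1 = 301$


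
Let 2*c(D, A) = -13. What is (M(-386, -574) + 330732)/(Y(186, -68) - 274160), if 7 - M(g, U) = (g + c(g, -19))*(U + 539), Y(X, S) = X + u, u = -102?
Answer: -634003/548152 ≈ -1.1566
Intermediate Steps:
c(D, A) = -13/2 (c(D, A) = (½)*(-13) = -13/2)
Y(X, S) = -102 + X (Y(X, S) = X - 102 = -102 + X)
M(g, U) = 7 - (539 + U)*(-13/2 + g) (M(g, U) = 7 - (g - 13/2)*(U + 539) = 7 - (-13/2 + g)*(539 + U) = 7 - (539 + U)*(-13/2 + g))
(M(-386, -574) + 330732)/(Y(186, -68) - 274160) = ((7021/2 - 539*(-386) + (13/2)*(-574) - 1*(-574)*(-386)) + 330732)/((-102 + 186) - 274160) = ((7021/2 + 208054 - 3731 - 221564) + 330732)/(84 - 274160) = (-27461/2 + 330732)/(-274076) = (634003/2)*(-1/274076) = -634003/548152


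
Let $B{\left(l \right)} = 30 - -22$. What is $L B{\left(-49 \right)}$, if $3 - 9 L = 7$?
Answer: $- \frac{208}{9} \approx -23.111$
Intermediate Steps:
$L = - \frac{4}{9}$ ($L = \frac{1}{3} - \frac{7}{9} = - \frac{4}{9} \approx -0.44444$)
$B{\left(l \right)} = 52$ ($B{\left(l \right)} = 30 + 22 = 52$)
$L B{\left(-49 \right)} = \left(- \frac{4}{9}\right) 52 = - \frac{208}{9}$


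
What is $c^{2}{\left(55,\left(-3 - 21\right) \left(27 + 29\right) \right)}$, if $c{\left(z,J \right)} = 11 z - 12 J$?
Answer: $279993289$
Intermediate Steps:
$c{\left(z,J \right)} = - 12 J + 11 z$
$c^{2}{\left(55,\left(-3 - 21\right) \left(27 + 29\right) \right)} = \left(- 12 \left(-3 - 21\right) \left(27 + 29\right) + 11 \cdot 55\right)^{2} = \left(- 12 \left(\left(-24\right) 56\right) + 605\right)^{2} = \left(\left(-12\right) \left(-1344\right) + 605\right)^{2} = \left(16128 + 605\right)^{2} = 16733^{2} = 279993289$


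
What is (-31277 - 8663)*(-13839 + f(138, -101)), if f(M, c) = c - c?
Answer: 552729660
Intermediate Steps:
f(M, c) = 0
(-31277 - 8663)*(-13839 + f(138, -101)) = (-31277 - 8663)*(-13839 + 0) = -39940*(-13839) = 552729660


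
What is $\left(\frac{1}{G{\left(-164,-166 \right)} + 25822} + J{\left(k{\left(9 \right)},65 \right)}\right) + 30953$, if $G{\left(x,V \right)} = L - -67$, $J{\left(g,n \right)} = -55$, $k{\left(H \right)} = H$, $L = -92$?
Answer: $\frac{797075707}{25797} \approx 30898.0$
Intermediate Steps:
$G{\left(x,V \right)} = -25$ ($G{\left(x,V \right)} = -92 - -67 = -92 + 67 = -25$)
$\left(\frac{1}{G{\left(-164,-166 \right)} + 25822} + J{\left(k{\left(9 \right)},65 \right)}\right) + 30953 = \left(\frac{1}{-25 + 25822} - 55\right) + 30953 = \left(\frac{1}{25797} - 55\right) + 30953 = - \frac{1418834}{25797} + 30953 = \frac{797075707}{25797}$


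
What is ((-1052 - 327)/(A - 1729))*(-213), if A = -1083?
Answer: -293727/2812 ≈ -104.45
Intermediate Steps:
((-1052 - 327)/(A - 1729))*(-213) = ((-1052 - 327)/(-1083 - 1729))*(-213) = -1379/(-2812)*(-213) = -1379*(-1/2812)*(-213) = (1379/2812)*(-213) = -293727/2812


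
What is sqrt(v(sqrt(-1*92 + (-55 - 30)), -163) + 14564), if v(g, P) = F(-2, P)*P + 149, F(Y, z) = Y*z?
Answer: 5*I*sqrt(1537) ≈ 196.02*I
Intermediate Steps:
v(g, P) = 149 - 2*P**2 (v(g, P) = (-2*P)*P + 149 = -2*P**2 + 149 = 149 - 2*P**2)
sqrt(v(sqrt(-1*92 + (-55 - 30)), -163) + 14564) = sqrt((149 - 2*(-163)**2) + 14564) = sqrt((149 - 2*26569) + 14564) = sqrt((149 - 53138) + 14564) = sqrt(-52989 + 14564) = sqrt(-38425) = 5*I*sqrt(1537)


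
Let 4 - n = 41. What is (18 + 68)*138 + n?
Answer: 11831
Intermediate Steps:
n = -37 (n = 4 - 1*41 = 4 - 41 = -37)
(18 + 68)*138 + n = (18 + 68)*138 - 37 = 86*138 - 37 = 11868 - 37 = 11831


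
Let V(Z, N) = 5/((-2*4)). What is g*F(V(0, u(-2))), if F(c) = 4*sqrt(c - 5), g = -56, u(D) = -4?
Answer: -168*I*sqrt(10) ≈ -531.26*I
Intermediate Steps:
V(Z, N) = -5/8 (V(Z, N) = 5/(-8) = 5*(-1/8) = -5/8)
F(c) = 4*sqrt(-5 + c)
g*F(V(0, u(-2))) = -224*sqrt(-5 - 5/8) = -224*sqrt(-45/8) = -224*3*I*sqrt(10)/4 = -168*I*sqrt(10)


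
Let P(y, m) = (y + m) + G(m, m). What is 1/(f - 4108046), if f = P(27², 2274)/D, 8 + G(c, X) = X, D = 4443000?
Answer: -4443000/18252048372731 ≈ -2.4342e-7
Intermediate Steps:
G(c, X) = -8 + X
P(y, m) = -8 + y + 2*m (P(y, m) = (y + m) + (-8 + m) = (m + y) + (-8 + m) = -8 + y + 2*m)
f = 5269/4443000 (f = (-8 + 27² + 2*2274)/4443000 = (-8 + 729 + 4548)*(1/4443000) = 5269*(1/4443000) = 5269/4443000 ≈ 0.0011859)
1/(f - 4108046) = 1/(5269/4443000 - 4108046) = 1/(-18252048372731/4443000) = -4443000/18252048372731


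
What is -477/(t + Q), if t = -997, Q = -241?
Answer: 477/1238 ≈ 0.38530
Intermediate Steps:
-477/(t + Q) = -477/(-997 - 241) = -477/(-1238) = -1/1238*(-477) = 477/1238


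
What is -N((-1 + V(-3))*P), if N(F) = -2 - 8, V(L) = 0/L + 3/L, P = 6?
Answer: 10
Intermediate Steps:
V(L) = 3/L (V(L) = 0 + 3/L = 3/L)
N(F) = -10
-N((-1 + V(-3))*P) = -1*(-10) = 10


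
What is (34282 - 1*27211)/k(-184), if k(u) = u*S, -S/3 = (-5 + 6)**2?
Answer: 2357/184 ≈ 12.810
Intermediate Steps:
S = -3 (S = -3*(-5 + 6)**2 = -3*1**2 = -3*1 = -3)
k(u) = -3*u (k(u) = u*(-3) = -3*u)
(34282 - 1*27211)/k(-184) = (34282 - 1*27211)/((-3*(-184))) = (34282 - 27211)/552 = 7071*(1/552) = 2357/184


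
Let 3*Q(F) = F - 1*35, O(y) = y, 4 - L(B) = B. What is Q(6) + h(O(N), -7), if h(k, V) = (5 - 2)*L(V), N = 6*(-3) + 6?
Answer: 70/3 ≈ 23.333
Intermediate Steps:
L(B) = 4 - B
N = -12 (N = -18 + 6 = -12)
h(k, V) = 12 - 3*V (h(k, V) = (5 - 2)*(4 - V) = 3*(4 - V) = 12 - 3*V)
Q(F) = -35/3 + F/3 (Q(F) = (F - 1*35)/3 = (F - 35)/3 = (-35 + F)/3 = -35/3 + F/3)
Q(6) + h(O(N), -7) = (-35/3 + (1/3)*6) + (12 - 3*(-7)) = (-35/3 + 2) + (12 + 21) = -29/3 + 33 = 70/3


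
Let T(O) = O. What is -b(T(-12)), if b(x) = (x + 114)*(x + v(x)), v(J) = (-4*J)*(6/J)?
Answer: 3672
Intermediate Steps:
v(J) = -24
b(x) = (-24 + x)*(114 + x) (b(x) = (x + 114)*(x - 24) = (114 + x)*(-24 + x) = (-24 + x)*(114 + x))
-b(T(-12)) = -(-2736 + (-12)**2 + 90*(-12)) = -(-2736 + 144 - 1080) = -1*(-3672) = 3672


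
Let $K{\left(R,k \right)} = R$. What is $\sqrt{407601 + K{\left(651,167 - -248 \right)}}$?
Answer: $2 \sqrt{102063} \approx 638.95$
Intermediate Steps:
$\sqrt{407601 + K{\left(651,167 - -248 \right)}} = \sqrt{407601 + 651} = \sqrt{408252} = 2 \sqrt{102063}$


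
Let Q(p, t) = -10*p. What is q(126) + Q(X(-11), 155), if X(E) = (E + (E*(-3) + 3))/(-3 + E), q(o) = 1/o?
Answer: 2251/126 ≈ 17.865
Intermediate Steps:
X(E) = (3 - 2*E)/(-3 + E) (X(E) = (E + (-3*E + 3))/(-3 + E) = (E + (3 - 3*E))/(-3 + E) = (3 - 2*E)/(-3 + E))
q(126) + Q(X(-11), 155) = 1/126 - 10*(3 - 2*(-11))/(-3 - 11) = 1/126 - 10*(3 + 22)/(-14) = 1/126 - (-5)*25/7 = 1/126 - 10*(-25/14) = 1/126 + 125/7 = 2251/126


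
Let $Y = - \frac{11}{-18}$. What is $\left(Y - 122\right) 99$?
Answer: $- \frac{24035}{2} \approx -12018.0$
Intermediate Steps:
$Y = \frac{11}{18}$ ($Y = \left(-11\right) \left(- \frac{1}{18}\right) = \frac{11}{18} \approx 0.61111$)
$\left(Y - 122\right) 99 = \left(\frac{11}{18} - 122\right) 99 = \left(- \frac{2185}{18}\right) 99 = - \frac{24035}{2}$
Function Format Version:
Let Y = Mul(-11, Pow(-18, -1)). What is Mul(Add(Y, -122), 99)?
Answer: Rational(-24035, 2) ≈ -12018.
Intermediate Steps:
Y = Rational(11, 18) (Y = Mul(-11, Rational(-1, 18)) = Rational(11, 18) ≈ 0.61111)
Mul(Add(Y, -122), 99) = Mul(Add(Rational(11, 18), -122), 99) = Mul(Rational(-2185, 18), 99) = Rational(-24035, 2)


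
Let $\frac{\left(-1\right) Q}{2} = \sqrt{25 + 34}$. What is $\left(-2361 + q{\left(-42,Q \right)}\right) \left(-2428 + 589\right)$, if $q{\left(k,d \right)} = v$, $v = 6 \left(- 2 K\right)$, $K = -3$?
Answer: $4275675$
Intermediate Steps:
$Q = - 2 \sqrt{59}$ ($Q = - 2 \sqrt{25 + 34} = - 2 \sqrt{59} \approx -15.362$)
$v = 36$ ($v = 6 \left(\left(-2\right) \left(-3\right)\right) = 6 \cdot 6 = 36$)
$q{\left(k,d \right)} = 36$
$\left(-2361 + q{\left(-42,Q \right)}\right) \left(-2428 + 589\right) = \left(-2361 + 36\right) \left(-2428 + 589\right) = \left(-2325\right) \left(-1839\right) = 4275675$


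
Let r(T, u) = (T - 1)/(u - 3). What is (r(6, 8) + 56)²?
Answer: 3249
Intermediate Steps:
r(T, u) = (-1 + T)/(-3 + u)
(r(6, 8) + 56)² = ((-1 + 6)/(-3 + 8) + 56)² = (5/5 + 56)² = ((⅕)*5 + 56)² = (1 + 56)² = 57² = 3249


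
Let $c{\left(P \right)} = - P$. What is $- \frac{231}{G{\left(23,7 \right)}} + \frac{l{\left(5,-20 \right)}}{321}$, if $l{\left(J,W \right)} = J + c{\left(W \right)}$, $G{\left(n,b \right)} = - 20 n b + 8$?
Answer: $\frac{14041}{93732} \approx 0.1498$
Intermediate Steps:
$G{\left(n,b \right)} = 8 - 20 b n$ ($G{\left(n,b \right)} = - 20 b n + 8 = 8 - 20 b n$)
$l{\left(J,W \right)} = J - W$
$- \frac{231}{G{\left(23,7 \right)}} + \frac{l{\left(5,-20 \right)}}{321} = - \frac{231}{8 - 140 \cdot 23} + \frac{5 - -20}{321} = - \frac{231}{8 - 3220} + \left(5 + 20\right) \frac{1}{321} = - \frac{231}{-3212} + 25 \cdot \frac{1}{321} = \left(-231\right) \left(- \frac{1}{3212}\right) + \frac{25}{321} = \frac{21}{292} + \frac{25}{321} = \frac{14041}{93732}$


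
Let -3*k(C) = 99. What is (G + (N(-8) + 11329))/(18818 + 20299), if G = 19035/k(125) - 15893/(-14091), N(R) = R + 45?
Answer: 152046254/551197647 ≈ 0.27585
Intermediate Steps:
k(C) = -33 (k(C) = -1/3*99 = -33)
N(R) = 45 + R
G = -8112052/14091 (G = 19035/(-33) - 15893/(-14091) = 19035*(-1/33) - 15893*(-1/14091) = -6345/11 + 15893/14091 = -8112052/14091 ≈ -575.69)
(G + (N(-8) + 11329))/(18818 + 20299) = (-8112052/14091 + ((45 - 8) + 11329))/(18818 + 20299) = (-8112052/14091 + (37 + 11329))/39117 = (-8112052/14091 + 11366)*(1/39117) = (152046254/14091)*(1/39117) = 152046254/551197647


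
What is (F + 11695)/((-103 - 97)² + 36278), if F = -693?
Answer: 5501/38139 ≈ 0.14424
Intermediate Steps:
(F + 11695)/((-103 - 97)² + 36278) = (-693 + 11695)/((-103 - 97)² + 36278) = 11002/((-200)² + 36278) = 11002/(40000 + 36278) = 11002/76278 = 11002*(1/76278) = 5501/38139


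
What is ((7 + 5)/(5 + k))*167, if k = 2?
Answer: 2004/7 ≈ 286.29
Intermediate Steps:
((7 + 5)/(5 + k))*167 = ((7 + 5)/(5 + 2))*167 = (12/7)*167 = 2004/7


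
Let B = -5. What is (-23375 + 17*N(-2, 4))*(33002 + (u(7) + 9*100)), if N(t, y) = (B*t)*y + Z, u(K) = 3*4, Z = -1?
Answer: -770254768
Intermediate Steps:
u(K) = 12
N(t, y) = -1 - 5*t*y (N(t, y) = (-5*t)*y - 1 = -5*t*y - 1 = -1 - 5*t*y)
(-23375 + 17*N(-2, 4))*(33002 + (u(7) + 9*100)) = (-23375 + 17*(-1 - 5*(-2)*4))*(33002 + (12 + 9*100)) = (-23375 + 17*(-1 + 40))*(33002 + (12 + 900)) = (-23375 + 17*39)*(33002 + 912) = (-23375 + 663)*33914 = -22712*33914 = -770254768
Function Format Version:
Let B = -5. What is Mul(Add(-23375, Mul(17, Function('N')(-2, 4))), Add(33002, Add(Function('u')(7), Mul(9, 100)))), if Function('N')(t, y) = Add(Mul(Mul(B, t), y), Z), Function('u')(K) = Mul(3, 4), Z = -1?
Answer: -770254768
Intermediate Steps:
Function('u')(K) = 12
Function('N')(t, y) = Add(-1, Mul(-5, t, y)) (Function('N')(t, y) = Add(Mul(Mul(-5, t), y), -1) = Add(Mul(-5, t, y), -1) = Add(-1, Mul(-5, t, y)))
Mul(Add(-23375, Mul(17, Function('N')(-2, 4))), Add(33002, Add(Function('u')(7), Mul(9, 100)))) = Mul(Add(-23375, Mul(17, Add(-1, Mul(-5, -2, 4)))), Add(33002, Add(12, Mul(9, 100)))) = Mul(Add(-23375, Mul(17, Add(-1, 40))), Add(33002, Add(12, 900))) = Mul(Add(-23375, Mul(17, 39)), Add(33002, 912)) = Mul(Add(-23375, 663), 33914) = Mul(-22712, 33914) = -770254768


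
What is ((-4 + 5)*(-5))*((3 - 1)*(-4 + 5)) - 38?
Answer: -48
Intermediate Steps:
((-4 + 5)*(-5))*((3 - 1)*(-4 + 5)) - 38 = (1*(-5))*(2*1) - 38 = -5*2 - 38 = -10 - 38 = -48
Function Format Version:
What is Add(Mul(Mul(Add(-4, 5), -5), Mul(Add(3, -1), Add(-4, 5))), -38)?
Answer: -48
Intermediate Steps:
Add(Mul(Mul(Add(-4, 5), -5), Mul(Add(3, -1), Add(-4, 5))), -38) = Add(Mul(Mul(1, -5), Mul(2, 1)), -38) = Add(Mul(-5, 2), -38) = Add(-10, -38) = -48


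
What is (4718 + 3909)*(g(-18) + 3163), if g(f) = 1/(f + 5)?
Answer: 354724986/13 ≈ 2.7287e+7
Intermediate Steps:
g(f) = 1/(5 + f)
(4718 + 3909)*(g(-18) + 3163) = (4718 + 3909)*(1/(5 - 18) + 3163) = 8627*(1/(-13) + 3163) = 8627*(-1/13 + 3163) = 8627*(41118/13) = 354724986/13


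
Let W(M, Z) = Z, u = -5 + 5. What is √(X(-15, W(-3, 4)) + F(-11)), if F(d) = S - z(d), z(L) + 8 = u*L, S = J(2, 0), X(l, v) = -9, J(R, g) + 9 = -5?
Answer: I*√15 ≈ 3.873*I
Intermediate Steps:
J(R, g) = -14 (J(R, g) = -9 - 5 = -14)
u = 0
S = -14
z(L) = -8 (z(L) = -8 + 0*L = -8 + 0 = -8)
F(d) = -6 (F(d) = -14 - 1*(-8) = -14 + 8 = -6)
√(X(-15, W(-3, 4)) + F(-11)) = √(-9 - 6) = √(-15) = I*√15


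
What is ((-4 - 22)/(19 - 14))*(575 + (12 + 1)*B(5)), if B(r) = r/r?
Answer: -15288/5 ≈ -3057.6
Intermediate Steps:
B(r) = 1
((-4 - 22)/(19 - 14))*(575 + (12 + 1)*B(5)) = ((-4 - 22)/(19 - 14))*(575 + (12 + 1)*1) = (-26/5)*(575 + 13*1) = (-26*⅕)*(575 + 13) = -26/5*588 = -15288/5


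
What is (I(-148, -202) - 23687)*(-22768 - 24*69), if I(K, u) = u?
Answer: 583464936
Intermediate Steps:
(I(-148, -202) - 23687)*(-22768 - 24*69) = (-202 - 23687)*(-22768 - 24*69) = -23889*(-22768 - 1656) = -23889*(-24424) = 583464936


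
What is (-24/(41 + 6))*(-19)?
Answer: 456/47 ≈ 9.7021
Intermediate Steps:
(-24/(41 + 6))*(-19) = (-24/47)*(-19) = ((1/47)*(-24))*(-19) = -24/47*(-19) = 456/47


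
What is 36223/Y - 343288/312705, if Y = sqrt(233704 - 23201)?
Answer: -343288/312705 + 36223*sqrt(210503)/210503 ≈ 77.853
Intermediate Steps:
Y = sqrt(210503) ≈ 458.81
36223/Y - 343288/312705 = 36223/(sqrt(210503)) - 343288/312705 = 36223*(sqrt(210503)/210503) - 343288*1/312705 = 36223*sqrt(210503)/210503 - 343288/312705 = -343288/312705 + 36223*sqrt(210503)/210503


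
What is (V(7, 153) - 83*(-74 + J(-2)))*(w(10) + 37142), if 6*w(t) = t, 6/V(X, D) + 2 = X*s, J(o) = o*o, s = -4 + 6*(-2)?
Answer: 12300756659/57 ≈ 2.1580e+8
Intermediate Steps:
s = -16 (s = -4 - 12 = -16)
J(o) = o²
V(X, D) = 6/(-2 - 16*X) (V(X, D) = 6/(-2 + X*(-16)) = 6/(-2 - 16*X))
w(t) = t/6
(V(7, 153) - 83*(-74 + J(-2)))*(w(10) + 37142) = (3/(-1 - 8*7) - 83*(-74 + (-2)²))*((⅙)*10 + 37142) = (3/(-1 - 56) - 83*(-74 + 4))*(5/3 + 37142) = (3/(-57) - 83*(-70))*(111431/3) = (3*(-1/57) + 5810)*(111431/3) = (-1/19 + 5810)*(111431/3) = (110389/19)*(111431/3) = 12300756659/57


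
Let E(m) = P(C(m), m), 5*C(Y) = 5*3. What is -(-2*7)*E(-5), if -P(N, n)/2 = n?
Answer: 140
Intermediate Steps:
C(Y) = 3 (C(Y) = (5*3)/5 = (⅕)*15 = 3)
P(N, n) = -2*n
E(m) = -2*m
-(-2*7)*E(-5) = -(-2*7)*(-2*(-5)) = -(-14)*10 = -1*(-140) = 140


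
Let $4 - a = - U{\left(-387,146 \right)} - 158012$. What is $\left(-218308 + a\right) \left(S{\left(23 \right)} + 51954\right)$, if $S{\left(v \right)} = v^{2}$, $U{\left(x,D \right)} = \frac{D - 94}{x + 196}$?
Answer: $- \frac{604384990992}{191} \approx -3.1643 \cdot 10^{9}$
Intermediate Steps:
$U{\left(x,D \right)} = \frac{-94 + D}{196 + x}$
$a = \frac{30181004}{191}$ ($a = 4 - \left(- \frac{-94 + 146}{196 - 387} - 158012\right) = 4 - \left(- \frac{52}{-191} - 158012\right) = 4 - \left(- \frac{\left(-1\right) 52}{191} - 158012\right) = 4 - \left(\left(-1\right) \left(- \frac{52}{191}\right) - 158012\right) = 4 - \left(\frac{52}{191} - 158012\right) = 4 - - \frac{30180240}{191} = 4 + \frac{30180240}{191} = \frac{30181004}{191} \approx 1.5802 \cdot 10^{5}$)
$\left(-218308 + a\right) \left(S{\left(23 \right)} + 51954\right) = \left(-218308 + \frac{30181004}{191}\right) \left(23^{2} + 51954\right) = - \frac{11515824 \left(529 + 51954\right)}{191} = \left(- \frac{11515824}{191}\right) 52483 = - \frac{604384990992}{191}$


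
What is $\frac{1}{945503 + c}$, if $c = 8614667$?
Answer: $\frac{1}{9560170} \approx 1.046 \cdot 10^{-7}$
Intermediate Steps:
$\frac{1}{945503 + c} = \frac{1}{945503 + 8614667} = \frac{1}{9560170}$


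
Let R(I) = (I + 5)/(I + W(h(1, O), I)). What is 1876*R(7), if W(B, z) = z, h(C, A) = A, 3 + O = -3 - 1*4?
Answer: 1608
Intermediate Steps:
O = -10 (O = -3 + (-3 - 1*4) = -3 + (-3 - 4) = -3 - 7 = -10)
R(I) = (5 + I)/(2*I) (R(I) = (I + 5)/(I + I) = (5 + I)/((2*I)) = (5 + I)*(1/(2*I)) = (5 + I)/(2*I))
1876*R(7) = 1876*((½)*(5 + 7)/7) = 1876*((½)*(⅐)*12) = 1876*(6/7) = 1608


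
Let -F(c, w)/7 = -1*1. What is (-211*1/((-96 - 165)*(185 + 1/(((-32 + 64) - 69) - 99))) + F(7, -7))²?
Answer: 2115465421767721/43118909117001 ≈ 49.061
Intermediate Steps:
F(c, w) = 7 (F(c, w) = -(-7) = -7*(-1) = 7)
(-211*1/((-96 - 165)*(185 + 1/(((-32 + 64) - 69) - 99))) + F(7, -7))² = (-211*1/((-96 - 165)*(185 + 1/(((-32 + 64) - 69) - 99))) + 7)² = (-211*(-1/(261*(185 + 1/((32 - 69) - 99)))) + 7)² = (-211*(-1/(261*(185 + 1/(-37 - 99)))) + 7)² = (-211*(-1/(261*(185 + 1/(-136)))) + 7)² = (-211*(-1/(261*(185 - 1/136))) + 7)² = (-211/((-261*25159/136)) + 7)² = (-211/(-6566499/136) + 7)² = (-211*(-136/6566499) + 7)² = (28696/6566499 + 7)² = (45994189/6566499)² = 2115465421767721/43118909117001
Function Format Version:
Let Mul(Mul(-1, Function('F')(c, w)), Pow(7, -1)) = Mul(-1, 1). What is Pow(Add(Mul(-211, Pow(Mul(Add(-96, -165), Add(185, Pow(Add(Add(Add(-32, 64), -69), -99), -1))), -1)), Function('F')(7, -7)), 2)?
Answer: Rational(2115465421767721, 43118909117001) ≈ 49.061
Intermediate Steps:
Function('F')(c, w) = 7 (Function('F')(c, w) = Mul(-7, Mul(-1, 1)) = Mul(-7, -1) = 7)
Pow(Add(Mul(-211, Pow(Mul(Add(-96, -165), Add(185, Pow(Add(Add(Add(-32, 64), -69), -99), -1))), -1)), Function('F')(7, -7)), 2) = Pow(Add(Mul(-211, Pow(Mul(Add(-96, -165), Add(185, Pow(Add(Add(Add(-32, 64), -69), -99), -1))), -1)), 7), 2) = Pow(Add(Mul(-211, Pow(Mul(-261, Add(185, Pow(Add(Add(32, -69), -99), -1))), -1)), 7), 2) = Pow(Add(Mul(-211, Pow(Mul(-261, Add(185, Pow(Add(-37, -99), -1))), -1)), 7), 2) = Pow(Add(Mul(-211, Pow(Mul(-261, Add(185, Pow(-136, -1))), -1)), 7), 2) = Pow(Add(Mul(-211, Pow(Mul(-261, Add(185, Rational(-1, 136))), -1)), 7), 2) = Pow(Add(Mul(-211, Pow(Mul(-261, Rational(25159, 136)), -1)), 7), 2) = Pow(Add(Mul(-211, Pow(Rational(-6566499, 136), -1)), 7), 2) = Pow(Add(Mul(-211, Rational(-136, 6566499)), 7), 2) = Pow(Add(Rational(28696, 6566499), 7), 2) = Pow(Rational(45994189, 6566499), 2) = Rational(2115465421767721, 43118909117001)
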